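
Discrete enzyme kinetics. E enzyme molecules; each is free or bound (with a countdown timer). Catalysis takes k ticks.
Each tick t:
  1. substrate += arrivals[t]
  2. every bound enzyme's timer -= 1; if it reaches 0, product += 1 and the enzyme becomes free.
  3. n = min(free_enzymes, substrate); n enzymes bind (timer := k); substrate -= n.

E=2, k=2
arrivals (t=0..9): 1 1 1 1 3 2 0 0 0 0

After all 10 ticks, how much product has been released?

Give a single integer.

t=0: arr=1 -> substrate=0 bound=1 product=0
t=1: arr=1 -> substrate=0 bound=2 product=0
t=2: arr=1 -> substrate=0 bound=2 product=1
t=3: arr=1 -> substrate=0 bound=2 product=2
t=4: arr=3 -> substrate=2 bound=2 product=3
t=5: arr=2 -> substrate=3 bound=2 product=4
t=6: arr=0 -> substrate=2 bound=2 product=5
t=7: arr=0 -> substrate=1 bound=2 product=6
t=8: arr=0 -> substrate=0 bound=2 product=7
t=9: arr=0 -> substrate=0 bound=1 product=8

Answer: 8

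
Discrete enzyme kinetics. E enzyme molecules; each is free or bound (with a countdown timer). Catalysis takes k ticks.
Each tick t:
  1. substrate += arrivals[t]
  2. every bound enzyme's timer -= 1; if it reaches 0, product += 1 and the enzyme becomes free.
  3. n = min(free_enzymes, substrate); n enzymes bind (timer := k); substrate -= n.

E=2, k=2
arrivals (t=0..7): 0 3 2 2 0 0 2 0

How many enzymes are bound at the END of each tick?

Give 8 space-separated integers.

t=0: arr=0 -> substrate=0 bound=0 product=0
t=1: arr=3 -> substrate=1 bound=2 product=0
t=2: arr=2 -> substrate=3 bound=2 product=0
t=3: arr=2 -> substrate=3 bound=2 product=2
t=4: arr=0 -> substrate=3 bound=2 product=2
t=5: arr=0 -> substrate=1 bound=2 product=4
t=6: arr=2 -> substrate=3 bound=2 product=4
t=7: arr=0 -> substrate=1 bound=2 product=6

Answer: 0 2 2 2 2 2 2 2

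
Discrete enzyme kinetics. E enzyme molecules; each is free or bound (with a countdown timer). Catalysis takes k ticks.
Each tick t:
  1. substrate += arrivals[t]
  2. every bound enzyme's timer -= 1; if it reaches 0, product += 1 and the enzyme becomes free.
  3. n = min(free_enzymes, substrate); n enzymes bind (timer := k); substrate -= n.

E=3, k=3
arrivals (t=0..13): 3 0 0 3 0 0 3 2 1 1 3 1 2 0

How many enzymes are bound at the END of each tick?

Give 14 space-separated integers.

Answer: 3 3 3 3 3 3 3 3 3 3 3 3 3 3

Derivation:
t=0: arr=3 -> substrate=0 bound=3 product=0
t=1: arr=0 -> substrate=0 bound=3 product=0
t=2: arr=0 -> substrate=0 bound=3 product=0
t=3: arr=3 -> substrate=0 bound=3 product=3
t=4: arr=0 -> substrate=0 bound=3 product=3
t=5: arr=0 -> substrate=0 bound=3 product=3
t=6: arr=3 -> substrate=0 bound=3 product=6
t=7: arr=2 -> substrate=2 bound=3 product=6
t=8: arr=1 -> substrate=3 bound=3 product=6
t=9: arr=1 -> substrate=1 bound=3 product=9
t=10: arr=3 -> substrate=4 bound=3 product=9
t=11: arr=1 -> substrate=5 bound=3 product=9
t=12: arr=2 -> substrate=4 bound=3 product=12
t=13: arr=0 -> substrate=4 bound=3 product=12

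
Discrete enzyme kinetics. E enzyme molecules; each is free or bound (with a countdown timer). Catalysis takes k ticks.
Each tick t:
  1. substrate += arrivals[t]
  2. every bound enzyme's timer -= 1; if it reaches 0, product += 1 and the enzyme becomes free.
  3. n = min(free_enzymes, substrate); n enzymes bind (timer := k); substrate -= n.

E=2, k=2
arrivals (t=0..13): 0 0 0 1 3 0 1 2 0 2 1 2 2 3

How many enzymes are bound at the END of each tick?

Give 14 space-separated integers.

Answer: 0 0 0 1 2 2 2 2 2 2 2 2 2 2

Derivation:
t=0: arr=0 -> substrate=0 bound=0 product=0
t=1: arr=0 -> substrate=0 bound=0 product=0
t=2: arr=0 -> substrate=0 bound=0 product=0
t=3: arr=1 -> substrate=0 bound=1 product=0
t=4: arr=3 -> substrate=2 bound=2 product=0
t=5: arr=0 -> substrate=1 bound=2 product=1
t=6: arr=1 -> substrate=1 bound=2 product=2
t=7: arr=2 -> substrate=2 bound=2 product=3
t=8: arr=0 -> substrate=1 bound=2 product=4
t=9: arr=2 -> substrate=2 bound=2 product=5
t=10: arr=1 -> substrate=2 bound=2 product=6
t=11: arr=2 -> substrate=3 bound=2 product=7
t=12: arr=2 -> substrate=4 bound=2 product=8
t=13: arr=3 -> substrate=6 bound=2 product=9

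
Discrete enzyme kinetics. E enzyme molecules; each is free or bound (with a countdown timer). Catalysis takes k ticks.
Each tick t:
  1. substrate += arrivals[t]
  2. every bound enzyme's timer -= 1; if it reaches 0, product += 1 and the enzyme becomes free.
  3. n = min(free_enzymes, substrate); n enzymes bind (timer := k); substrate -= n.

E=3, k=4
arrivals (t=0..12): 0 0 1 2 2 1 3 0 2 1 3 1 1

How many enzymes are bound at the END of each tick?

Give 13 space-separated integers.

t=0: arr=0 -> substrate=0 bound=0 product=0
t=1: arr=0 -> substrate=0 bound=0 product=0
t=2: arr=1 -> substrate=0 bound=1 product=0
t=3: arr=2 -> substrate=0 bound=3 product=0
t=4: arr=2 -> substrate=2 bound=3 product=0
t=5: arr=1 -> substrate=3 bound=3 product=0
t=6: arr=3 -> substrate=5 bound=3 product=1
t=7: arr=0 -> substrate=3 bound=3 product=3
t=8: arr=2 -> substrate=5 bound=3 product=3
t=9: arr=1 -> substrate=6 bound=3 product=3
t=10: arr=3 -> substrate=8 bound=3 product=4
t=11: arr=1 -> substrate=7 bound=3 product=6
t=12: arr=1 -> substrate=8 bound=3 product=6

Answer: 0 0 1 3 3 3 3 3 3 3 3 3 3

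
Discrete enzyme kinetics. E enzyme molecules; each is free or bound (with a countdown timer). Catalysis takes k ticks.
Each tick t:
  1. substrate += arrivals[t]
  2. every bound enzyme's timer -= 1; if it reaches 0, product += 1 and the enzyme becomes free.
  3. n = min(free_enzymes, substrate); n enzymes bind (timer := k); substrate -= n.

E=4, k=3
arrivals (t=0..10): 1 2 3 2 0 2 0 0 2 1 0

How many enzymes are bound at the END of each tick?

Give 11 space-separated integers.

t=0: arr=1 -> substrate=0 bound=1 product=0
t=1: arr=2 -> substrate=0 bound=3 product=0
t=2: arr=3 -> substrate=2 bound=4 product=0
t=3: arr=2 -> substrate=3 bound=4 product=1
t=4: arr=0 -> substrate=1 bound=4 product=3
t=5: arr=2 -> substrate=2 bound=4 product=4
t=6: arr=0 -> substrate=1 bound=4 product=5
t=7: arr=0 -> substrate=0 bound=3 product=7
t=8: arr=2 -> substrate=0 bound=4 product=8
t=9: arr=1 -> substrate=0 bound=4 product=9
t=10: arr=0 -> substrate=0 bound=3 product=10

Answer: 1 3 4 4 4 4 4 3 4 4 3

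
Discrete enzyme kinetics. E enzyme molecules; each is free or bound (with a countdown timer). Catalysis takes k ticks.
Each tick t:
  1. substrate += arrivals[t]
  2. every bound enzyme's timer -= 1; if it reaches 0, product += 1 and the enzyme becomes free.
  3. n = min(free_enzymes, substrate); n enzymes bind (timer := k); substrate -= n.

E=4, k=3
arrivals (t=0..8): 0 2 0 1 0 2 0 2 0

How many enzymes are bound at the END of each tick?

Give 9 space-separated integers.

t=0: arr=0 -> substrate=0 bound=0 product=0
t=1: arr=2 -> substrate=0 bound=2 product=0
t=2: arr=0 -> substrate=0 bound=2 product=0
t=3: arr=1 -> substrate=0 bound=3 product=0
t=4: arr=0 -> substrate=0 bound=1 product=2
t=5: arr=2 -> substrate=0 bound=3 product=2
t=6: arr=0 -> substrate=0 bound=2 product=3
t=7: arr=2 -> substrate=0 bound=4 product=3
t=8: arr=0 -> substrate=0 bound=2 product=5

Answer: 0 2 2 3 1 3 2 4 2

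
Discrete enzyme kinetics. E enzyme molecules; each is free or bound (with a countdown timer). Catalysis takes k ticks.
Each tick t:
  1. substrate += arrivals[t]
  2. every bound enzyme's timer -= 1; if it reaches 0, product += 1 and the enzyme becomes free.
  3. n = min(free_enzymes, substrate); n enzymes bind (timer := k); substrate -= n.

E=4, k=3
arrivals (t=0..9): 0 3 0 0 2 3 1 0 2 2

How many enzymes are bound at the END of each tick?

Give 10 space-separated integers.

Answer: 0 3 3 3 2 4 4 4 4 4

Derivation:
t=0: arr=0 -> substrate=0 bound=0 product=0
t=1: arr=3 -> substrate=0 bound=3 product=0
t=2: arr=0 -> substrate=0 bound=3 product=0
t=3: arr=0 -> substrate=0 bound=3 product=0
t=4: arr=2 -> substrate=0 bound=2 product=3
t=5: arr=3 -> substrate=1 bound=4 product=3
t=6: arr=1 -> substrate=2 bound=4 product=3
t=7: arr=0 -> substrate=0 bound=4 product=5
t=8: arr=2 -> substrate=0 bound=4 product=7
t=9: arr=2 -> substrate=2 bound=4 product=7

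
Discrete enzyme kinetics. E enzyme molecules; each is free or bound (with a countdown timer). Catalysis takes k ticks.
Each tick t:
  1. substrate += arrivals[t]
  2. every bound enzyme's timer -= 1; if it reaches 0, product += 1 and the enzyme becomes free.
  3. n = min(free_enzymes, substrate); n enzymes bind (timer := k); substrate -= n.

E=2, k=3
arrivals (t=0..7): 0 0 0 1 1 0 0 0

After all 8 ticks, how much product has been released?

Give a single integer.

t=0: arr=0 -> substrate=0 bound=0 product=0
t=1: arr=0 -> substrate=0 bound=0 product=0
t=2: arr=0 -> substrate=0 bound=0 product=0
t=3: arr=1 -> substrate=0 bound=1 product=0
t=4: arr=1 -> substrate=0 bound=2 product=0
t=5: arr=0 -> substrate=0 bound=2 product=0
t=6: arr=0 -> substrate=0 bound=1 product=1
t=7: arr=0 -> substrate=0 bound=0 product=2

Answer: 2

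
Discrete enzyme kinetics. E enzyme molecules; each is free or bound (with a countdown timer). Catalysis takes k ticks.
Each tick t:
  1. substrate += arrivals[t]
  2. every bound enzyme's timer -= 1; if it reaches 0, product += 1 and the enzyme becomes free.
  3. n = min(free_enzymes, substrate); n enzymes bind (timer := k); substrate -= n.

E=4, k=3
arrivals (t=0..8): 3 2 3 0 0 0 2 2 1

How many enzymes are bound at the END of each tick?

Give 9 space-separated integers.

Answer: 3 4 4 4 4 4 3 4 4

Derivation:
t=0: arr=3 -> substrate=0 bound=3 product=0
t=1: arr=2 -> substrate=1 bound=4 product=0
t=2: arr=3 -> substrate=4 bound=4 product=0
t=3: arr=0 -> substrate=1 bound=4 product=3
t=4: arr=0 -> substrate=0 bound=4 product=4
t=5: arr=0 -> substrate=0 bound=4 product=4
t=6: arr=2 -> substrate=0 bound=3 product=7
t=7: arr=2 -> substrate=0 bound=4 product=8
t=8: arr=1 -> substrate=1 bound=4 product=8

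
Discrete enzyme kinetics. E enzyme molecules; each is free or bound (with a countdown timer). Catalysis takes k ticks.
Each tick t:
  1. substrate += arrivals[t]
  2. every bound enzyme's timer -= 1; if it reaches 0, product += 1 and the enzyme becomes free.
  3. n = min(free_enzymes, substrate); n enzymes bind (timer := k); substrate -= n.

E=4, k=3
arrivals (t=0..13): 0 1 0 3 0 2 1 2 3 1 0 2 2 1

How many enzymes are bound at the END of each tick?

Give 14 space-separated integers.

Answer: 0 1 1 4 3 4 3 4 4 4 4 4 4 4

Derivation:
t=0: arr=0 -> substrate=0 bound=0 product=0
t=1: arr=1 -> substrate=0 bound=1 product=0
t=2: arr=0 -> substrate=0 bound=1 product=0
t=3: arr=3 -> substrate=0 bound=4 product=0
t=4: arr=0 -> substrate=0 bound=3 product=1
t=5: arr=2 -> substrate=1 bound=4 product=1
t=6: arr=1 -> substrate=0 bound=3 product=4
t=7: arr=2 -> substrate=1 bound=4 product=4
t=8: arr=3 -> substrate=3 bound=4 product=5
t=9: arr=1 -> substrate=2 bound=4 product=7
t=10: arr=0 -> substrate=1 bound=4 product=8
t=11: arr=2 -> substrate=2 bound=4 product=9
t=12: arr=2 -> substrate=2 bound=4 product=11
t=13: arr=1 -> substrate=2 bound=4 product=12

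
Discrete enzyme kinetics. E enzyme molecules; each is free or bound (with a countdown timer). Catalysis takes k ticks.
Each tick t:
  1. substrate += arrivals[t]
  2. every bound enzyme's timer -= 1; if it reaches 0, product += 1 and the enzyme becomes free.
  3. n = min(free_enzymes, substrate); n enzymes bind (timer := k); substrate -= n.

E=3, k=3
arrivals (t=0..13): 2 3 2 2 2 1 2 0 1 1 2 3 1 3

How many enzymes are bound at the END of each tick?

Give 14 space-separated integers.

Answer: 2 3 3 3 3 3 3 3 3 3 3 3 3 3

Derivation:
t=0: arr=2 -> substrate=0 bound=2 product=0
t=1: arr=3 -> substrate=2 bound=3 product=0
t=2: arr=2 -> substrate=4 bound=3 product=0
t=3: arr=2 -> substrate=4 bound=3 product=2
t=4: arr=2 -> substrate=5 bound=3 product=3
t=5: arr=1 -> substrate=6 bound=3 product=3
t=6: arr=2 -> substrate=6 bound=3 product=5
t=7: arr=0 -> substrate=5 bound=3 product=6
t=8: arr=1 -> substrate=6 bound=3 product=6
t=9: arr=1 -> substrate=5 bound=3 product=8
t=10: arr=2 -> substrate=6 bound=3 product=9
t=11: arr=3 -> substrate=9 bound=3 product=9
t=12: arr=1 -> substrate=8 bound=3 product=11
t=13: arr=3 -> substrate=10 bound=3 product=12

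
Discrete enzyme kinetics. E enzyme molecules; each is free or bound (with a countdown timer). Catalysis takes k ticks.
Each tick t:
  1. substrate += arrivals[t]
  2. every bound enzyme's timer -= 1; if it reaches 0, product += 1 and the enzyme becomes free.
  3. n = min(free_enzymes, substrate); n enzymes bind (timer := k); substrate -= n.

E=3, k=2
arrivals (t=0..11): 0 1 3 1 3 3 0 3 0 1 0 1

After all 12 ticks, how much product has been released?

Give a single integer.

Answer: 13

Derivation:
t=0: arr=0 -> substrate=0 bound=0 product=0
t=1: arr=1 -> substrate=0 bound=1 product=0
t=2: arr=3 -> substrate=1 bound=3 product=0
t=3: arr=1 -> substrate=1 bound=3 product=1
t=4: arr=3 -> substrate=2 bound=3 product=3
t=5: arr=3 -> substrate=4 bound=3 product=4
t=6: arr=0 -> substrate=2 bound=3 product=6
t=7: arr=3 -> substrate=4 bound=3 product=7
t=8: arr=0 -> substrate=2 bound=3 product=9
t=9: arr=1 -> substrate=2 bound=3 product=10
t=10: arr=0 -> substrate=0 bound=3 product=12
t=11: arr=1 -> substrate=0 bound=3 product=13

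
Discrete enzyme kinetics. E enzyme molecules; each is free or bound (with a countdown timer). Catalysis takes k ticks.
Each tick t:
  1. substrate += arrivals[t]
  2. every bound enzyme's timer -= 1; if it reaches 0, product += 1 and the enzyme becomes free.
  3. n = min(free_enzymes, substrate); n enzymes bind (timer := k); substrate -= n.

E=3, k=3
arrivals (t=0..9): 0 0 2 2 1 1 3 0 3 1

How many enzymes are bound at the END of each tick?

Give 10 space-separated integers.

Answer: 0 0 2 3 3 3 3 3 3 3

Derivation:
t=0: arr=0 -> substrate=0 bound=0 product=0
t=1: arr=0 -> substrate=0 bound=0 product=0
t=2: arr=2 -> substrate=0 bound=2 product=0
t=3: arr=2 -> substrate=1 bound=3 product=0
t=4: arr=1 -> substrate=2 bound=3 product=0
t=5: arr=1 -> substrate=1 bound=3 product=2
t=6: arr=3 -> substrate=3 bound=3 product=3
t=7: arr=0 -> substrate=3 bound=3 product=3
t=8: arr=3 -> substrate=4 bound=3 product=5
t=9: arr=1 -> substrate=4 bound=3 product=6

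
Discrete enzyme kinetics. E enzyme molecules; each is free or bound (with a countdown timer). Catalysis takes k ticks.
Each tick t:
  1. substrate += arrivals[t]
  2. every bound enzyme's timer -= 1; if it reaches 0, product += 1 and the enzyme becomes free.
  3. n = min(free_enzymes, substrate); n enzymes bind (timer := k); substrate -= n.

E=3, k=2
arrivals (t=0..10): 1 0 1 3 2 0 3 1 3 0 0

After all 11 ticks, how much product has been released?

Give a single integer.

Answer: 11

Derivation:
t=0: arr=1 -> substrate=0 bound=1 product=0
t=1: arr=0 -> substrate=0 bound=1 product=0
t=2: arr=1 -> substrate=0 bound=1 product=1
t=3: arr=3 -> substrate=1 bound=3 product=1
t=4: arr=2 -> substrate=2 bound=3 product=2
t=5: arr=0 -> substrate=0 bound=3 product=4
t=6: arr=3 -> substrate=2 bound=3 product=5
t=7: arr=1 -> substrate=1 bound=3 product=7
t=8: arr=3 -> substrate=3 bound=3 product=8
t=9: arr=0 -> substrate=1 bound=3 product=10
t=10: arr=0 -> substrate=0 bound=3 product=11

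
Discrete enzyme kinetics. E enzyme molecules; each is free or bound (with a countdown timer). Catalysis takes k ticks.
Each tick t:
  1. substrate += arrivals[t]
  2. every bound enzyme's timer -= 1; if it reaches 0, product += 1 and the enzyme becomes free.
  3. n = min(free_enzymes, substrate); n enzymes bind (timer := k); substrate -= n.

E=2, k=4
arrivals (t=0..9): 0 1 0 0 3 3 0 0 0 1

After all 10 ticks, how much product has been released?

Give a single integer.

Answer: 3

Derivation:
t=0: arr=0 -> substrate=0 bound=0 product=0
t=1: arr=1 -> substrate=0 bound=1 product=0
t=2: arr=0 -> substrate=0 bound=1 product=0
t=3: arr=0 -> substrate=0 bound=1 product=0
t=4: arr=3 -> substrate=2 bound=2 product=0
t=5: arr=3 -> substrate=4 bound=2 product=1
t=6: arr=0 -> substrate=4 bound=2 product=1
t=7: arr=0 -> substrate=4 bound=2 product=1
t=8: arr=0 -> substrate=3 bound=2 product=2
t=9: arr=1 -> substrate=3 bound=2 product=3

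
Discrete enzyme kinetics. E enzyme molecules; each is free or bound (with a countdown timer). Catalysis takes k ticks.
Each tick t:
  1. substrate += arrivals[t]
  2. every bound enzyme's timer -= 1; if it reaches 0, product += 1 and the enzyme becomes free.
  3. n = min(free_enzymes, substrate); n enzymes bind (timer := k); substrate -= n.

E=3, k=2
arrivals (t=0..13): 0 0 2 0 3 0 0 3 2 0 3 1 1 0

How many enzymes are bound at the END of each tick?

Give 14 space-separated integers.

t=0: arr=0 -> substrate=0 bound=0 product=0
t=1: arr=0 -> substrate=0 bound=0 product=0
t=2: arr=2 -> substrate=0 bound=2 product=0
t=3: arr=0 -> substrate=0 bound=2 product=0
t=4: arr=3 -> substrate=0 bound=3 product=2
t=5: arr=0 -> substrate=0 bound=3 product=2
t=6: arr=0 -> substrate=0 bound=0 product=5
t=7: arr=3 -> substrate=0 bound=3 product=5
t=8: arr=2 -> substrate=2 bound=3 product=5
t=9: arr=0 -> substrate=0 bound=2 product=8
t=10: arr=3 -> substrate=2 bound=3 product=8
t=11: arr=1 -> substrate=1 bound=3 product=10
t=12: arr=1 -> substrate=1 bound=3 product=11
t=13: arr=0 -> substrate=0 bound=2 product=13

Answer: 0 0 2 2 3 3 0 3 3 2 3 3 3 2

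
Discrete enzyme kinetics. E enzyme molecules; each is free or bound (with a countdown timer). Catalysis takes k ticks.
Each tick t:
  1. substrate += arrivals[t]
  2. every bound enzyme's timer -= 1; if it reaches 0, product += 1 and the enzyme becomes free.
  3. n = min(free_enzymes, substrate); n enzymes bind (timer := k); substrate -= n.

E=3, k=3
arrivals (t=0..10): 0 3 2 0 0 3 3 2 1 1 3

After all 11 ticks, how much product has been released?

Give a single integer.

t=0: arr=0 -> substrate=0 bound=0 product=0
t=1: arr=3 -> substrate=0 bound=3 product=0
t=2: arr=2 -> substrate=2 bound=3 product=0
t=3: arr=0 -> substrate=2 bound=3 product=0
t=4: arr=0 -> substrate=0 bound=2 product=3
t=5: arr=3 -> substrate=2 bound=3 product=3
t=6: arr=3 -> substrate=5 bound=3 product=3
t=7: arr=2 -> substrate=5 bound=3 product=5
t=8: arr=1 -> substrate=5 bound=3 product=6
t=9: arr=1 -> substrate=6 bound=3 product=6
t=10: arr=3 -> substrate=7 bound=3 product=8

Answer: 8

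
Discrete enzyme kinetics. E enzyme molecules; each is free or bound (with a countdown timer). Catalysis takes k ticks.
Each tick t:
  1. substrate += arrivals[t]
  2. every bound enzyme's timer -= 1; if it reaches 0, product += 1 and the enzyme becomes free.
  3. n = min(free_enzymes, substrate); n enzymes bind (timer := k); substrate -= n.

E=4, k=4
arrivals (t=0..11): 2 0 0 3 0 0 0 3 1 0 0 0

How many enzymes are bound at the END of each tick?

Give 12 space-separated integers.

Answer: 2 2 2 4 3 3 3 4 4 4 4 1

Derivation:
t=0: arr=2 -> substrate=0 bound=2 product=0
t=1: arr=0 -> substrate=0 bound=2 product=0
t=2: arr=0 -> substrate=0 bound=2 product=0
t=3: arr=3 -> substrate=1 bound=4 product=0
t=4: arr=0 -> substrate=0 bound=3 product=2
t=5: arr=0 -> substrate=0 bound=3 product=2
t=6: arr=0 -> substrate=0 bound=3 product=2
t=7: arr=3 -> substrate=0 bound=4 product=4
t=8: arr=1 -> substrate=0 bound=4 product=5
t=9: arr=0 -> substrate=0 bound=4 product=5
t=10: arr=0 -> substrate=0 bound=4 product=5
t=11: arr=0 -> substrate=0 bound=1 product=8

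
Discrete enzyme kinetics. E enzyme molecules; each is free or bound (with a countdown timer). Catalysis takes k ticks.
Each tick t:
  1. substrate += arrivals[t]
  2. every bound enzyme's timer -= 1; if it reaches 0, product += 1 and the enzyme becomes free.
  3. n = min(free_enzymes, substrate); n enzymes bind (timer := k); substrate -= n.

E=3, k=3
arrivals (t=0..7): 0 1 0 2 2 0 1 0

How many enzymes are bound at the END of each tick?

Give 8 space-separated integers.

t=0: arr=0 -> substrate=0 bound=0 product=0
t=1: arr=1 -> substrate=0 bound=1 product=0
t=2: arr=0 -> substrate=0 bound=1 product=0
t=3: arr=2 -> substrate=0 bound=3 product=0
t=4: arr=2 -> substrate=1 bound=3 product=1
t=5: arr=0 -> substrate=1 bound=3 product=1
t=6: arr=1 -> substrate=0 bound=3 product=3
t=7: arr=0 -> substrate=0 bound=2 product=4

Answer: 0 1 1 3 3 3 3 2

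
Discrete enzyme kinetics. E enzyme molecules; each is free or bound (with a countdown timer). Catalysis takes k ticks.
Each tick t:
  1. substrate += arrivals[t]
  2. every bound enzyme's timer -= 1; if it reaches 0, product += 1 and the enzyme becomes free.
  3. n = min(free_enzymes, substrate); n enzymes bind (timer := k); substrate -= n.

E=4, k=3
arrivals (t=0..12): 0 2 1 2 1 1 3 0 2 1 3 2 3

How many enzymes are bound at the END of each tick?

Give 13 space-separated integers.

Answer: 0 2 3 4 4 4 4 4 4 4 4 4 4

Derivation:
t=0: arr=0 -> substrate=0 bound=0 product=0
t=1: arr=2 -> substrate=0 bound=2 product=0
t=2: arr=1 -> substrate=0 bound=3 product=0
t=3: arr=2 -> substrate=1 bound=4 product=0
t=4: arr=1 -> substrate=0 bound=4 product=2
t=5: arr=1 -> substrate=0 bound=4 product=3
t=6: arr=3 -> substrate=2 bound=4 product=4
t=7: arr=0 -> substrate=0 bound=4 product=6
t=8: arr=2 -> substrate=1 bound=4 product=7
t=9: arr=1 -> substrate=1 bound=4 product=8
t=10: arr=3 -> substrate=2 bound=4 product=10
t=11: arr=2 -> substrate=3 bound=4 product=11
t=12: arr=3 -> substrate=5 bound=4 product=12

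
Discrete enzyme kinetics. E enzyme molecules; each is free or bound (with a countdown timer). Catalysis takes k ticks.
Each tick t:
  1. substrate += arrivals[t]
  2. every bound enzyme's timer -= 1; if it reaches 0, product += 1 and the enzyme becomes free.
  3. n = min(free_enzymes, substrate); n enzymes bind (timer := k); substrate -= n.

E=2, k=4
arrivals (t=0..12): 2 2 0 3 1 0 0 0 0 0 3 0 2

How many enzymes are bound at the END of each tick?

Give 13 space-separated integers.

t=0: arr=2 -> substrate=0 bound=2 product=0
t=1: arr=2 -> substrate=2 bound=2 product=0
t=2: arr=0 -> substrate=2 bound=2 product=0
t=3: arr=3 -> substrate=5 bound=2 product=0
t=4: arr=1 -> substrate=4 bound=2 product=2
t=5: arr=0 -> substrate=4 bound=2 product=2
t=6: arr=0 -> substrate=4 bound=2 product=2
t=7: arr=0 -> substrate=4 bound=2 product=2
t=8: arr=0 -> substrate=2 bound=2 product=4
t=9: arr=0 -> substrate=2 bound=2 product=4
t=10: arr=3 -> substrate=5 bound=2 product=4
t=11: arr=0 -> substrate=5 bound=2 product=4
t=12: arr=2 -> substrate=5 bound=2 product=6

Answer: 2 2 2 2 2 2 2 2 2 2 2 2 2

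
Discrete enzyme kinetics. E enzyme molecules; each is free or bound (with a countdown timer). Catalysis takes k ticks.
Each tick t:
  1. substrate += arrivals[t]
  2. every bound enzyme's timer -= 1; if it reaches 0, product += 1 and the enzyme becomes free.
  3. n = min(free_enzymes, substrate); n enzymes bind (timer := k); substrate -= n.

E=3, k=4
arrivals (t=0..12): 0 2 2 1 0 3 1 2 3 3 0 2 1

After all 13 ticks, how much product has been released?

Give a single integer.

Answer: 6

Derivation:
t=0: arr=0 -> substrate=0 bound=0 product=0
t=1: arr=2 -> substrate=0 bound=2 product=0
t=2: arr=2 -> substrate=1 bound=3 product=0
t=3: arr=1 -> substrate=2 bound=3 product=0
t=4: arr=0 -> substrate=2 bound=3 product=0
t=5: arr=3 -> substrate=3 bound=3 product=2
t=6: arr=1 -> substrate=3 bound=3 product=3
t=7: arr=2 -> substrate=5 bound=3 product=3
t=8: arr=3 -> substrate=8 bound=3 product=3
t=9: arr=3 -> substrate=9 bound=3 product=5
t=10: arr=0 -> substrate=8 bound=3 product=6
t=11: arr=2 -> substrate=10 bound=3 product=6
t=12: arr=1 -> substrate=11 bound=3 product=6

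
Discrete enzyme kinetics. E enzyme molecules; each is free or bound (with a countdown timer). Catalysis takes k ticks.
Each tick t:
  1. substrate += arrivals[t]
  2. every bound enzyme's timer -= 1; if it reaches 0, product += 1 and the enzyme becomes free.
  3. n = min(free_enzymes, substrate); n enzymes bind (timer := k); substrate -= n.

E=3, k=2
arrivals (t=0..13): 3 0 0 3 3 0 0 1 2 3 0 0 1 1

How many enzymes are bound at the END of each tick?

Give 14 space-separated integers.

Answer: 3 3 0 3 3 3 3 1 3 3 3 2 1 2

Derivation:
t=0: arr=3 -> substrate=0 bound=3 product=0
t=1: arr=0 -> substrate=0 bound=3 product=0
t=2: arr=0 -> substrate=0 bound=0 product=3
t=3: arr=3 -> substrate=0 bound=3 product=3
t=4: arr=3 -> substrate=3 bound=3 product=3
t=5: arr=0 -> substrate=0 bound=3 product=6
t=6: arr=0 -> substrate=0 bound=3 product=6
t=7: arr=1 -> substrate=0 bound=1 product=9
t=8: arr=2 -> substrate=0 bound=3 product=9
t=9: arr=3 -> substrate=2 bound=3 product=10
t=10: arr=0 -> substrate=0 bound=3 product=12
t=11: arr=0 -> substrate=0 bound=2 product=13
t=12: arr=1 -> substrate=0 bound=1 product=15
t=13: arr=1 -> substrate=0 bound=2 product=15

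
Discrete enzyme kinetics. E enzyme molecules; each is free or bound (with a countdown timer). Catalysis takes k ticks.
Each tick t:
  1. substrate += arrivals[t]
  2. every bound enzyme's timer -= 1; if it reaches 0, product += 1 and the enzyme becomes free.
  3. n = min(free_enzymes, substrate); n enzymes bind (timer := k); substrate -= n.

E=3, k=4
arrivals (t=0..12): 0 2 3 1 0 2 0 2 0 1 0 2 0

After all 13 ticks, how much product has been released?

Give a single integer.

t=0: arr=0 -> substrate=0 bound=0 product=0
t=1: arr=2 -> substrate=0 bound=2 product=0
t=2: arr=3 -> substrate=2 bound=3 product=0
t=3: arr=1 -> substrate=3 bound=3 product=0
t=4: arr=0 -> substrate=3 bound=3 product=0
t=5: arr=2 -> substrate=3 bound=3 product=2
t=6: arr=0 -> substrate=2 bound=3 product=3
t=7: arr=2 -> substrate=4 bound=3 product=3
t=8: arr=0 -> substrate=4 bound=3 product=3
t=9: arr=1 -> substrate=3 bound=3 product=5
t=10: arr=0 -> substrate=2 bound=3 product=6
t=11: arr=2 -> substrate=4 bound=3 product=6
t=12: arr=0 -> substrate=4 bound=3 product=6

Answer: 6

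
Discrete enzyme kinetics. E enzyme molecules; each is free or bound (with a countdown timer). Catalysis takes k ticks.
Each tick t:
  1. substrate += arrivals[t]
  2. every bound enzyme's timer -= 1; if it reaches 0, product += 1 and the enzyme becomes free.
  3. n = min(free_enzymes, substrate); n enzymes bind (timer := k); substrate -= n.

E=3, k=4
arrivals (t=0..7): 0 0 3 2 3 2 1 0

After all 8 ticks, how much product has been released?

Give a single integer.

Answer: 3

Derivation:
t=0: arr=0 -> substrate=0 bound=0 product=0
t=1: arr=0 -> substrate=0 bound=0 product=0
t=2: arr=3 -> substrate=0 bound=3 product=0
t=3: arr=2 -> substrate=2 bound=3 product=0
t=4: arr=3 -> substrate=5 bound=3 product=0
t=5: arr=2 -> substrate=7 bound=3 product=0
t=6: arr=1 -> substrate=5 bound=3 product=3
t=7: arr=0 -> substrate=5 bound=3 product=3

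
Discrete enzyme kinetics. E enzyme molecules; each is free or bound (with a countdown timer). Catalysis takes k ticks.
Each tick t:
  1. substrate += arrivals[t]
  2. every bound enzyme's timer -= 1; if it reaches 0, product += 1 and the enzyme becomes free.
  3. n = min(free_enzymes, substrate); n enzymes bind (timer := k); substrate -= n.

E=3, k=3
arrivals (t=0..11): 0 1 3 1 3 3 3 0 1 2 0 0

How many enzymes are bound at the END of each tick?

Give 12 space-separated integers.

t=0: arr=0 -> substrate=0 bound=0 product=0
t=1: arr=1 -> substrate=0 bound=1 product=0
t=2: arr=3 -> substrate=1 bound=3 product=0
t=3: arr=1 -> substrate=2 bound=3 product=0
t=4: arr=3 -> substrate=4 bound=3 product=1
t=5: arr=3 -> substrate=5 bound=3 product=3
t=6: arr=3 -> substrate=8 bound=3 product=3
t=7: arr=0 -> substrate=7 bound=3 product=4
t=8: arr=1 -> substrate=6 bound=3 product=6
t=9: arr=2 -> substrate=8 bound=3 product=6
t=10: arr=0 -> substrate=7 bound=3 product=7
t=11: arr=0 -> substrate=5 bound=3 product=9

Answer: 0 1 3 3 3 3 3 3 3 3 3 3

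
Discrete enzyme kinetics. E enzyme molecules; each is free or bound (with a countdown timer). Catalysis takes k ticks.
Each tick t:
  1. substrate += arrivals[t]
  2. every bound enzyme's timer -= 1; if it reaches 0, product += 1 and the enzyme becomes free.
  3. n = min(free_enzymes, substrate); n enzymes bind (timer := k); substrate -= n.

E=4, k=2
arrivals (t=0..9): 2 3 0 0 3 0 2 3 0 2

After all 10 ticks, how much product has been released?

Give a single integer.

Answer: 12

Derivation:
t=0: arr=2 -> substrate=0 bound=2 product=0
t=1: arr=3 -> substrate=1 bound=4 product=0
t=2: arr=0 -> substrate=0 bound=3 product=2
t=3: arr=0 -> substrate=0 bound=1 product=4
t=4: arr=3 -> substrate=0 bound=3 product=5
t=5: arr=0 -> substrate=0 bound=3 product=5
t=6: arr=2 -> substrate=0 bound=2 product=8
t=7: arr=3 -> substrate=1 bound=4 product=8
t=8: arr=0 -> substrate=0 bound=3 product=10
t=9: arr=2 -> substrate=0 bound=3 product=12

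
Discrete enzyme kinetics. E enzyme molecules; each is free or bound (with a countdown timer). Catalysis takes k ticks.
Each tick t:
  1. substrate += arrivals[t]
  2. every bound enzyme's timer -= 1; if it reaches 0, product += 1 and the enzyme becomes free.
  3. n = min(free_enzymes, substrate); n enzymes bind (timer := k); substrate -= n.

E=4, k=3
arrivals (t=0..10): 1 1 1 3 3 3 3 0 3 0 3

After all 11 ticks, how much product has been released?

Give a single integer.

t=0: arr=1 -> substrate=0 bound=1 product=0
t=1: arr=1 -> substrate=0 bound=2 product=0
t=2: arr=1 -> substrate=0 bound=3 product=0
t=3: arr=3 -> substrate=1 bound=4 product=1
t=4: arr=3 -> substrate=3 bound=4 product=2
t=5: arr=3 -> substrate=5 bound=4 product=3
t=6: arr=3 -> substrate=6 bound=4 product=5
t=7: arr=0 -> substrate=5 bound=4 product=6
t=8: arr=3 -> substrate=7 bound=4 product=7
t=9: arr=0 -> substrate=5 bound=4 product=9
t=10: arr=3 -> substrate=7 bound=4 product=10

Answer: 10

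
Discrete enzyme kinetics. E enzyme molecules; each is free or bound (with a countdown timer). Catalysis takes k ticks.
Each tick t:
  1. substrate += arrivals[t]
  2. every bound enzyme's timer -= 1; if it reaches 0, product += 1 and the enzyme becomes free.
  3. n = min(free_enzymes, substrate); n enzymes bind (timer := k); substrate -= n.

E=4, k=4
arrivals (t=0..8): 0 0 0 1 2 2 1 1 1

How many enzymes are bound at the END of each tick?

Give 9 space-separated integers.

t=0: arr=0 -> substrate=0 bound=0 product=0
t=1: arr=0 -> substrate=0 bound=0 product=0
t=2: arr=0 -> substrate=0 bound=0 product=0
t=3: arr=1 -> substrate=0 bound=1 product=0
t=4: arr=2 -> substrate=0 bound=3 product=0
t=5: arr=2 -> substrate=1 bound=4 product=0
t=6: arr=1 -> substrate=2 bound=4 product=0
t=7: arr=1 -> substrate=2 bound=4 product=1
t=8: arr=1 -> substrate=1 bound=4 product=3

Answer: 0 0 0 1 3 4 4 4 4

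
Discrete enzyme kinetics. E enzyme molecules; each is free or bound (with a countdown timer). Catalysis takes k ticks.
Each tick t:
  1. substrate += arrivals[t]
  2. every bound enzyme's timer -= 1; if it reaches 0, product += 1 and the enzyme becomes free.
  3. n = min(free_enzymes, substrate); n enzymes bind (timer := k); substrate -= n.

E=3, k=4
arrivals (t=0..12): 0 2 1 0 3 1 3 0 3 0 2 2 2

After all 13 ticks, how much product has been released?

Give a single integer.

Answer: 6

Derivation:
t=0: arr=0 -> substrate=0 bound=0 product=0
t=1: arr=2 -> substrate=0 bound=2 product=0
t=2: arr=1 -> substrate=0 bound=3 product=0
t=3: arr=0 -> substrate=0 bound=3 product=0
t=4: arr=3 -> substrate=3 bound=3 product=0
t=5: arr=1 -> substrate=2 bound=3 product=2
t=6: arr=3 -> substrate=4 bound=3 product=3
t=7: arr=0 -> substrate=4 bound=3 product=3
t=8: arr=3 -> substrate=7 bound=3 product=3
t=9: arr=0 -> substrate=5 bound=3 product=5
t=10: arr=2 -> substrate=6 bound=3 product=6
t=11: arr=2 -> substrate=8 bound=3 product=6
t=12: arr=2 -> substrate=10 bound=3 product=6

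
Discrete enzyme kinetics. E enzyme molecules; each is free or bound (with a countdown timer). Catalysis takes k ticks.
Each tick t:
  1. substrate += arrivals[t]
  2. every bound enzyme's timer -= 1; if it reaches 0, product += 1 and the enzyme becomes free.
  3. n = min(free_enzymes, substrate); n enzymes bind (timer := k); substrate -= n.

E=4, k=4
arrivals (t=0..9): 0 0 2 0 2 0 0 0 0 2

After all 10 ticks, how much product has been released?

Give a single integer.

Answer: 4

Derivation:
t=0: arr=0 -> substrate=0 bound=0 product=0
t=1: arr=0 -> substrate=0 bound=0 product=0
t=2: arr=2 -> substrate=0 bound=2 product=0
t=3: arr=0 -> substrate=0 bound=2 product=0
t=4: arr=2 -> substrate=0 bound=4 product=0
t=5: arr=0 -> substrate=0 bound=4 product=0
t=6: arr=0 -> substrate=0 bound=2 product=2
t=7: arr=0 -> substrate=0 bound=2 product=2
t=8: arr=0 -> substrate=0 bound=0 product=4
t=9: arr=2 -> substrate=0 bound=2 product=4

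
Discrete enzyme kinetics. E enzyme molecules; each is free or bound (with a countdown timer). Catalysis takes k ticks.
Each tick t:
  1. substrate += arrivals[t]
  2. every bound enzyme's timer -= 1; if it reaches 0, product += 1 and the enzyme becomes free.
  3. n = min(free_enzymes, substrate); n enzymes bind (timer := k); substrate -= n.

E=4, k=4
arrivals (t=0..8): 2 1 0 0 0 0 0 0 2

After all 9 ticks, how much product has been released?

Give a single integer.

t=0: arr=2 -> substrate=0 bound=2 product=0
t=1: arr=1 -> substrate=0 bound=3 product=0
t=2: arr=0 -> substrate=0 bound=3 product=0
t=3: arr=0 -> substrate=0 bound=3 product=0
t=4: arr=0 -> substrate=0 bound=1 product=2
t=5: arr=0 -> substrate=0 bound=0 product=3
t=6: arr=0 -> substrate=0 bound=0 product=3
t=7: arr=0 -> substrate=0 bound=0 product=3
t=8: arr=2 -> substrate=0 bound=2 product=3

Answer: 3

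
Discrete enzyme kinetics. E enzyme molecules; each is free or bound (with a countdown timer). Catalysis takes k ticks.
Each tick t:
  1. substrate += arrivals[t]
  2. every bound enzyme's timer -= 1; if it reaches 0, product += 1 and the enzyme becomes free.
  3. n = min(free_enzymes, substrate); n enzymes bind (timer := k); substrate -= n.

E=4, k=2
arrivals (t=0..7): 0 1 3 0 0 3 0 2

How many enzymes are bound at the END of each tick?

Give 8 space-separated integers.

t=0: arr=0 -> substrate=0 bound=0 product=0
t=1: arr=1 -> substrate=0 bound=1 product=0
t=2: arr=3 -> substrate=0 bound=4 product=0
t=3: arr=0 -> substrate=0 bound=3 product=1
t=4: arr=0 -> substrate=0 bound=0 product=4
t=5: arr=3 -> substrate=0 bound=3 product=4
t=6: arr=0 -> substrate=0 bound=3 product=4
t=7: arr=2 -> substrate=0 bound=2 product=7

Answer: 0 1 4 3 0 3 3 2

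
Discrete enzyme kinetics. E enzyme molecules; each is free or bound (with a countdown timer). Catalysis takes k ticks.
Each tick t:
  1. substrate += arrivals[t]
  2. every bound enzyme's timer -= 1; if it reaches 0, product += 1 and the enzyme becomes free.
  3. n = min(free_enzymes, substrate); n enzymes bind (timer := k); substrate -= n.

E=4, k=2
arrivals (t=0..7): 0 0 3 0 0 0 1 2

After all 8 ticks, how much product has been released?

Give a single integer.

t=0: arr=0 -> substrate=0 bound=0 product=0
t=1: arr=0 -> substrate=0 bound=0 product=0
t=2: arr=3 -> substrate=0 bound=3 product=0
t=3: arr=0 -> substrate=0 bound=3 product=0
t=4: arr=0 -> substrate=0 bound=0 product=3
t=5: arr=0 -> substrate=0 bound=0 product=3
t=6: arr=1 -> substrate=0 bound=1 product=3
t=7: arr=2 -> substrate=0 bound=3 product=3

Answer: 3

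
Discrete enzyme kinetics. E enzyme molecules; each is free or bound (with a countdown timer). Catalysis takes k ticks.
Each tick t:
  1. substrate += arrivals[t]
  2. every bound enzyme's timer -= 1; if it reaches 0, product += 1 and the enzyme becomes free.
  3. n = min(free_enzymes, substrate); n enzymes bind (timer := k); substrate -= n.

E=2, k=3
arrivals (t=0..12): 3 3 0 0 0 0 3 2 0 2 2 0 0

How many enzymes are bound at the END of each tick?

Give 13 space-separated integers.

t=0: arr=3 -> substrate=1 bound=2 product=0
t=1: arr=3 -> substrate=4 bound=2 product=0
t=2: arr=0 -> substrate=4 bound=2 product=0
t=3: arr=0 -> substrate=2 bound=2 product=2
t=4: arr=0 -> substrate=2 bound=2 product=2
t=5: arr=0 -> substrate=2 bound=2 product=2
t=6: arr=3 -> substrate=3 bound=2 product=4
t=7: arr=2 -> substrate=5 bound=2 product=4
t=8: arr=0 -> substrate=5 bound=2 product=4
t=9: arr=2 -> substrate=5 bound=2 product=6
t=10: arr=2 -> substrate=7 bound=2 product=6
t=11: arr=0 -> substrate=7 bound=2 product=6
t=12: arr=0 -> substrate=5 bound=2 product=8

Answer: 2 2 2 2 2 2 2 2 2 2 2 2 2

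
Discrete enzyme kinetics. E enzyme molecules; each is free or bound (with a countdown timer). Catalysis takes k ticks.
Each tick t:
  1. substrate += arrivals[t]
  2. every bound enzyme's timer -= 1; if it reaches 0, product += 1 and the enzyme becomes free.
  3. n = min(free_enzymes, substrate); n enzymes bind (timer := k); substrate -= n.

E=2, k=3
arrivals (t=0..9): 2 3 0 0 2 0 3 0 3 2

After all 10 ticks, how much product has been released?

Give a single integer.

Answer: 6

Derivation:
t=0: arr=2 -> substrate=0 bound=2 product=0
t=1: arr=3 -> substrate=3 bound=2 product=0
t=2: arr=0 -> substrate=3 bound=2 product=0
t=3: arr=0 -> substrate=1 bound=2 product=2
t=4: arr=2 -> substrate=3 bound=2 product=2
t=5: arr=0 -> substrate=3 bound=2 product=2
t=6: arr=3 -> substrate=4 bound=2 product=4
t=7: arr=0 -> substrate=4 bound=2 product=4
t=8: arr=3 -> substrate=7 bound=2 product=4
t=9: arr=2 -> substrate=7 bound=2 product=6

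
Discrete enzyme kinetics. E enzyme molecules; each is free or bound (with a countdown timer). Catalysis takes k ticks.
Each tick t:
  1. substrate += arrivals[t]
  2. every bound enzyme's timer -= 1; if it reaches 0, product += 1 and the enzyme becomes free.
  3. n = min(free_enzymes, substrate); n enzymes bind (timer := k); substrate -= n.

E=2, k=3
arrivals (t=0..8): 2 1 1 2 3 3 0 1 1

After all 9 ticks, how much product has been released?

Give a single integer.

Answer: 4

Derivation:
t=0: arr=2 -> substrate=0 bound=2 product=0
t=1: arr=1 -> substrate=1 bound=2 product=0
t=2: arr=1 -> substrate=2 bound=2 product=0
t=3: arr=2 -> substrate=2 bound=2 product=2
t=4: arr=3 -> substrate=5 bound=2 product=2
t=5: arr=3 -> substrate=8 bound=2 product=2
t=6: arr=0 -> substrate=6 bound=2 product=4
t=7: arr=1 -> substrate=7 bound=2 product=4
t=8: arr=1 -> substrate=8 bound=2 product=4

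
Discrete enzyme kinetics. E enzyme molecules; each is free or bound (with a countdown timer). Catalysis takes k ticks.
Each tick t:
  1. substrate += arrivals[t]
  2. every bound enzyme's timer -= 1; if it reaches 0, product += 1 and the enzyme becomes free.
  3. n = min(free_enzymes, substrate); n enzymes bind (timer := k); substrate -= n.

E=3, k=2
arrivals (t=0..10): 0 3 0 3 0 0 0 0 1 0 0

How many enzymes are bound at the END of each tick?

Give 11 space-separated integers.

Answer: 0 3 3 3 3 0 0 0 1 1 0

Derivation:
t=0: arr=0 -> substrate=0 bound=0 product=0
t=1: arr=3 -> substrate=0 bound=3 product=0
t=2: arr=0 -> substrate=0 bound=3 product=0
t=3: arr=3 -> substrate=0 bound=3 product=3
t=4: arr=0 -> substrate=0 bound=3 product=3
t=5: arr=0 -> substrate=0 bound=0 product=6
t=6: arr=0 -> substrate=0 bound=0 product=6
t=7: arr=0 -> substrate=0 bound=0 product=6
t=8: arr=1 -> substrate=0 bound=1 product=6
t=9: arr=0 -> substrate=0 bound=1 product=6
t=10: arr=0 -> substrate=0 bound=0 product=7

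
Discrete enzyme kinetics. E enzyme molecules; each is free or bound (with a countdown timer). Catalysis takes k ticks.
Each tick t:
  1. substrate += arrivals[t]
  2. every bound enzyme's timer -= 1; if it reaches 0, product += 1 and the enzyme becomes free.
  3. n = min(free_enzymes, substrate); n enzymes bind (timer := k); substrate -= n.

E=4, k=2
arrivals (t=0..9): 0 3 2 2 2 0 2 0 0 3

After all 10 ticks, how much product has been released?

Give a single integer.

Answer: 11

Derivation:
t=0: arr=0 -> substrate=0 bound=0 product=0
t=1: arr=3 -> substrate=0 bound=3 product=0
t=2: arr=2 -> substrate=1 bound=4 product=0
t=3: arr=2 -> substrate=0 bound=4 product=3
t=4: arr=2 -> substrate=1 bound=4 product=4
t=5: arr=0 -> substrate=0 bound=2 product=7
t=6: arr=2 -> substrate=0 bound=3 product=8
t=7: arr=0 -> substrate=0 bound=2 product=9
t=8: arr=0 -> substrate=0 bound=0 product=11
t=9: arr=3 -> substrate=0 bound=3 product=11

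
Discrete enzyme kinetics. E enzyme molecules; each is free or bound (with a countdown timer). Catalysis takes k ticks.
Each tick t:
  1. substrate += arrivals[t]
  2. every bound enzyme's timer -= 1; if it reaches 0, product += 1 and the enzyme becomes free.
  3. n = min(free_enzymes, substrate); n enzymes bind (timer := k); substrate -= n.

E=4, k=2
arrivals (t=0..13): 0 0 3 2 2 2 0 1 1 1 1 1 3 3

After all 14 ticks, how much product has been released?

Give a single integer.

t=0: arr=0 -> substrate=0 bound=0 product=0
t=1: arr=0 -> substrate=0 bound=0 product=0
t=2: arr=3 -> substrate=0 bound=3 product=0
t=3: arr=2 -> substrate=1 bound=4 product=0
t=4: arr=2 -> substrate=0 bound=4 product=3
t=5: arr=2 -> substrate=1 bound=4 product=4
t=6: arr=0 -> substrate=0 bound=2 product=7
t=7: arr=1 -> substrate=0 bound=2 product=8
t=8: arr=1 -> substrate=0 bound=2 product=9
t=9: arr=1 -> substrate=0 bound=2 product=10
t=10: arr=1 -> substrate=0 bound=2 product=11
t=11: arr=1 -> substrate=0 bound=2 product=12
t=12: arr=3 -> substrate=0 bound=4 product=13
t=13: arr=3 -> substrate=2 bound=4 product=14

Answer: 14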